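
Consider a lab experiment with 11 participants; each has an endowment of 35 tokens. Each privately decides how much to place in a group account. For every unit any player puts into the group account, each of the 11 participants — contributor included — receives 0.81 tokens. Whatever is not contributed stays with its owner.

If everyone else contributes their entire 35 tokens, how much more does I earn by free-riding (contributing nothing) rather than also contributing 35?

6.65 tokens

Switching from a contribution of 35 to 0 lets I keep an extra 35 tokens, but lowers the group account by 35, which costs I their own share of that drop: 0.81 × 35 = 28.35.
Net gain = 35 − 28.35 = 6.65. The private return per contributed unit (0.81) is below 1, so free-riding is indeed the best response regardless of what the others do.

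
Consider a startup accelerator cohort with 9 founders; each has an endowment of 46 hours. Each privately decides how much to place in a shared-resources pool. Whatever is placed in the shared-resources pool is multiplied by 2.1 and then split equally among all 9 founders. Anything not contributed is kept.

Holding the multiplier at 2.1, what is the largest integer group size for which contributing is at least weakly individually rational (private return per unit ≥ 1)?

2

Private return per unit is 2.1/(group size), which is ≥ 1 whenever the group size is ≤ 2.1.
The largest such integer is 2.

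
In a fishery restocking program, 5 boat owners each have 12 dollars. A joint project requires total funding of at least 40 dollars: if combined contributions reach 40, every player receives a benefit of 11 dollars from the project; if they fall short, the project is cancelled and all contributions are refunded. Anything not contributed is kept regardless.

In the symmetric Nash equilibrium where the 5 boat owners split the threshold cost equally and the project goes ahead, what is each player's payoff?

Equal share of the threshold: 40/5 = 8.
At this profile no one gains by cutting their contribution: any cut drops the total below 40, the project is cancelled, contributions are refunded, and the deviator ends with 12, which is less than 12 − 8 + 11 = 15. Contributing more than 8 just wastes the excess. So contributing exactly 8 is a best response.
Each player's payoff: 12 − 8 + 11 = 15.

15 dollars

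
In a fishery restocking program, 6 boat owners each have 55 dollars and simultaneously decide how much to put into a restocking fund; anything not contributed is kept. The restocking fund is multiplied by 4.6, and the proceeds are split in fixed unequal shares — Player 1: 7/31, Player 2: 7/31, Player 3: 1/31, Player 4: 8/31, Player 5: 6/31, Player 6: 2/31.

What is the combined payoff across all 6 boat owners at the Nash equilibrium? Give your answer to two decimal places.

For player j, contributing a unit is worthwhile iff 4.6 × (j's share) ≥ 1, i.e. iff j's share is at least 0.2174.
Player 1, Player 2 and Player 4 are above the threshold, contributing 55 each; the remaining 3 contribute 0. Total contributed: 165.
The restocking fund pays out 4.6 × 165 = 759.00 in total (split across the unequal shares, but the aggregate is all that matters for the group sum).
The 3 free-riders keep 55 each, adding 165. Group total = 165 + 759.00 = 924.00.

924.00 dollars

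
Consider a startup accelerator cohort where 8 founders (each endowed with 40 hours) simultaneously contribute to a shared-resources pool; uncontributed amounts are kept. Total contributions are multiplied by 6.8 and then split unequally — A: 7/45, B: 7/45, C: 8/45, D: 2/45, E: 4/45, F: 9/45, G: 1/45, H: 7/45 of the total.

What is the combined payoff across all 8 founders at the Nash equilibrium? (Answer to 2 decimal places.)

1480.00 hours

A player with share s gets back 6.8·s per unit contributed, so full contribution is dominant for anyone with s > 1/6.8 = 0.1471 and zero contribution is dominant for anyone below.
A, B, C, F and H clear that bar, contributing 40 each; the remaining 3 contribute 0. Total contributed: 200.
The shared-resources pool pays out 6.8 × 200 = 1360.00 in total (split across the unequal shares, but the aggregate is all that matters for the group sum).
The 3 free-riders keep 40 each, adding 120. Group total = 120 + 1360.00 = 1480.00.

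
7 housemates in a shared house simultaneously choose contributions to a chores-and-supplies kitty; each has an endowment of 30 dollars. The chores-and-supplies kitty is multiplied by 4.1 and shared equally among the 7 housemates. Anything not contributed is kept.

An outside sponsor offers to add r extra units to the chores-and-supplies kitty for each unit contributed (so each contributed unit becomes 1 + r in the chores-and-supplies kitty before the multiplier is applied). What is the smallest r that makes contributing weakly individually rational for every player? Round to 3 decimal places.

0.707

With matching at rate r, one contributed unit becomes (1 + r) in the chores-and-supplies kitty and returns 4.1 × (1 + r) / 7 to the contributor.
Setting this equal to 1: 1 + r = 7/4.1 = 1.7073.
So the minimum matching rate is r = 1.7073 − 1 = 0.707.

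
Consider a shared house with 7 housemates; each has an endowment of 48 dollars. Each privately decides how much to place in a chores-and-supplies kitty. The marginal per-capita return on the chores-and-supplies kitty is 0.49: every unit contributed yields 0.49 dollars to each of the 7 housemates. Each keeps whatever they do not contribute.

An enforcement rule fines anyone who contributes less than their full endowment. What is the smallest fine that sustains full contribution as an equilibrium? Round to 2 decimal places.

Given the others contribute fully, the best deviation is to contribute 0 (any partial contribution still incurs the fine and gives up units whose private return 0.49 is below 1).
Deviating from 48 to 0 saves 48 dollars but forfeits the deviator's share of the drop in the chores-and-supplies kitty: 0.49 × 48 = 23.52.
So the deviation gain is 48 − 23.52 = 24.48, and the fine must be at least 24.48 dollars to wipe it out.

24.48 dollars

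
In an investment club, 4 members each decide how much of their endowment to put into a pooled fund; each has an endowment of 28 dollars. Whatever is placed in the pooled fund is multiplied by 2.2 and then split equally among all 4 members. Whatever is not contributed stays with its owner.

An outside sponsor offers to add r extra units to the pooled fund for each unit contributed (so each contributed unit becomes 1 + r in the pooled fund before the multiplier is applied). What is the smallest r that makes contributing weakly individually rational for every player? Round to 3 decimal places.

With matching at rate r, one contributed unit becomes (1 + r) in the pooled fund and returns 2.2 × (1 + r) / 4 to the contributor.
Setting this equal to 1: 1 + r = 4/2.2 = 1.8182.
So the minimum matching rate is r = 1.8182 − 1 = 0.818.

0.818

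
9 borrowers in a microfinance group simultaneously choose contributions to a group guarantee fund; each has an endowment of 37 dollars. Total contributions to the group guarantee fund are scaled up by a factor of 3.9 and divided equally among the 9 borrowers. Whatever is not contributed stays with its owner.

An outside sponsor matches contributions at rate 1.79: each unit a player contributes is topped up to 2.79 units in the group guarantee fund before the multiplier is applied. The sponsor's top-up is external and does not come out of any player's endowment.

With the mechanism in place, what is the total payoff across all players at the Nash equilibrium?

With the mechanism, a contributed unit returns 3.9 × 2.79 / 9 = 1.2090 per unit of net cost to the contributor — now above 1 — so contributing fully is weakly dominant for every player.
So the Nash equilibrium is full contribution by all 9; the group earns 3.9 × 2.79 × 333 = 3623.37.

3623.37 dollars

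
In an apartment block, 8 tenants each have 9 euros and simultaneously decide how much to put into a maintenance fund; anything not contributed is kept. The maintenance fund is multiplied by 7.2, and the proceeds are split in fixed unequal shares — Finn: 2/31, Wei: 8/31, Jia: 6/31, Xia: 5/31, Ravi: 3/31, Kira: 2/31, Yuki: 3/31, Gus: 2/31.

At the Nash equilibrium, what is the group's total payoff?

239.40 euros

A player with share s gets back 7.2·s per unit contributed, so full contribution is dominant for anyone with s > 1/7.2 = 0.1389 and zero contribution is dominant for anyone below.
The shares above 0.1389 belong to Wei, Jia and Xia, contributing 9 each; the remaining 5 contribute 0. Total contributed: 27.
The maintenance fund pays out 7.2 × 27 = 194.40 in total (split across the unequal shares, but the aggregate is all that matters for the group sum).
The 5 free-riders keep 9 each, adding 45. Group total = 45 + 194.40 = 239.40.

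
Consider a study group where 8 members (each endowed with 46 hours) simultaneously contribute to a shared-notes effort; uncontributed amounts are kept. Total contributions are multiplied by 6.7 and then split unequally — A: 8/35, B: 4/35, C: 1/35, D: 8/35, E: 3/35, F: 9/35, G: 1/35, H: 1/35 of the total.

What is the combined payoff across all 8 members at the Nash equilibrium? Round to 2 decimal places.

1154.60 hours

A player with share s gets back 6.7·s per unit contributed, so full contribution is dominant for anyone with s > 1/6.7 = 0.1493 and zero contribution is dominant for anyone below.
A, D and F are above the threshold, contributing 46 each; the remaining 5 contribute 0. Total contributed: 138.
The shared-notes effort pays out 6.7 × 138 = 924.60 in total (split across the unequal shares, but the aggregate is all that matters for the group sum).
The 5 free-riders keep 46 each, adding 230. Group total = 230 + 924.60 = 1154.60.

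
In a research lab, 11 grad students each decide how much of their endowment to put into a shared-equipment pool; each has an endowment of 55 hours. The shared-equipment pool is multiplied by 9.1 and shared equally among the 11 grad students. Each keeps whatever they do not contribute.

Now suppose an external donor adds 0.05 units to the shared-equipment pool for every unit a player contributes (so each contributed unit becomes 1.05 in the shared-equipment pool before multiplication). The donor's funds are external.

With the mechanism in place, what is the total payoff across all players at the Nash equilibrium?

605.00 hours

Even with the mechanism, each unit contributed returns only 9.1 × 1.05 / 11 = 0.8686 per unit of net cost, so contributing nothing is still dominant.
Everyone keeps their endowment and the group total is 11 × 55 = 605.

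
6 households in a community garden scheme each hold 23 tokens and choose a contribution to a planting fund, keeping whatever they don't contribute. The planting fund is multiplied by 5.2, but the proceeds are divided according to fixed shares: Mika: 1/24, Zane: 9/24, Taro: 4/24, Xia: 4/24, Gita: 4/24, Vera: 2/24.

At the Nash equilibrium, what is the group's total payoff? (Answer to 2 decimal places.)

Player j's private return per contributed unit is 5.2 × (j's share). Contributing is weakly dominant for j when that share is at least 1/5.2 = 0.1923, and contributing 0 is dominant otherwise.
The only share above 0.1923 is Zane's 9/24, contributing 23; the remaining 5 contribute 0. Total contributed: 23.
The planting fund pays out 5.2 × 23 = 119.60 in total (split across the unequal shares, but the aggregate is all that matters for the group sum).
The 5 free-riders keep 23 each, adding 115. Group total = 115 + 119.60 = 234.60.

234.60 tokens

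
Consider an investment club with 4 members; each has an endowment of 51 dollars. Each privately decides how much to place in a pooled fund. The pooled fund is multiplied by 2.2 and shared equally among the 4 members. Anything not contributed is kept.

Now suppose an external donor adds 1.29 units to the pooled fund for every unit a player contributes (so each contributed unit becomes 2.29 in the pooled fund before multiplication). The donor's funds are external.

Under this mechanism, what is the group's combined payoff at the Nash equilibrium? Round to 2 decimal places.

Under the mechanism each unit contributed yields 2.2 × 2.29 / 4 = 1.2595 back to its contributor per unit of net cost, which exceeds 1, making full contribution the dominant choice for everyone.
So the Nash equilibrium is full contribution by all 4; the group earns 2.2 × 2.29 × 204 = 1027.75.

1027.75 dollars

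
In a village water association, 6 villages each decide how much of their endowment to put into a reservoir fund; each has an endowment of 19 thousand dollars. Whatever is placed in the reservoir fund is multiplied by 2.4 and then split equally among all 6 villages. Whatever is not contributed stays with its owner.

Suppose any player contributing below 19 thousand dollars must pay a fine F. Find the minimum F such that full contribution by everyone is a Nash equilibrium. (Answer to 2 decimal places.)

11.40 thousand dollars

Given the others contribute fully, the best deviation is to contribute 0 (any partial contribution still incurs the fine and gives up units whose private return 0.4000 is below 1).
Deviating from 19 to 0 saves 19 thousand dollars but forfeits the deviator's share of the drop in the reservoir fund: 2.4/6 × 19 = 7.60.
So the deviation gain is 19 − 7.60 = 11.40, and the fine must be at least 11.40 thousand dollars to wipe it out.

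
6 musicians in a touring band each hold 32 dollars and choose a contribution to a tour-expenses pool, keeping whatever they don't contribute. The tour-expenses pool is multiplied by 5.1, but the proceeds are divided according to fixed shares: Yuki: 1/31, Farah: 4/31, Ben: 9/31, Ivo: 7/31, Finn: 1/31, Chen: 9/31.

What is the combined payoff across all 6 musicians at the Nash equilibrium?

585.60 dollars

Each unit j contributes comes back to j as 5.1 × (j's share), so j prefers to contribute only if that share exceeds 1/5.1 = 0.1961; otherwise keeping the unit dominates.
Ben, Ivo and Chen clear that bar, contributing 32 each; the remaining 3 contribute 0. Total contributed: 96.
The tour-expenses pool pays out 5.1 × 96 = 489.60 in total (split across the unequal shares, but the aggregate is all that matters for the group sum).
The 3 free-riders keep 32 each, adding 96. Group total = 96 + 489.60 = 585.60.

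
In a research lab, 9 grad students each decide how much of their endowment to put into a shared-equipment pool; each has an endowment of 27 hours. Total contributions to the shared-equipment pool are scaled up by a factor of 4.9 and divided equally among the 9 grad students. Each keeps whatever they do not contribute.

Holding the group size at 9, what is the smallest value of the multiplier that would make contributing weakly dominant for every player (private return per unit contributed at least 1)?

A contributed unit returns (multiplier)/9 to its contributor.
This reaches 1 exactly when the multiplier is 9.

9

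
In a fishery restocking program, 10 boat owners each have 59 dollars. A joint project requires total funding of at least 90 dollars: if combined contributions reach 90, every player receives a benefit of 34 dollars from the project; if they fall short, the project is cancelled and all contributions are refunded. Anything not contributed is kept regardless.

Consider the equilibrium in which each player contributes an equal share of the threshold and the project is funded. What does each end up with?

84 dollars

Equal share of the threshold: 90/10 = 9.
At this profile no one gains by cutting their contribution: any cut drops the total below 90, the project is cancelled, contributions are refunded, and the deviator ends with 59, which is less than 59 − 9 + 34 = 84. Contributing more than 9 just wastes the excess. So contributing exactly 9 is a best response.
Each player's payoff: 59 − 9 + 34 = 84.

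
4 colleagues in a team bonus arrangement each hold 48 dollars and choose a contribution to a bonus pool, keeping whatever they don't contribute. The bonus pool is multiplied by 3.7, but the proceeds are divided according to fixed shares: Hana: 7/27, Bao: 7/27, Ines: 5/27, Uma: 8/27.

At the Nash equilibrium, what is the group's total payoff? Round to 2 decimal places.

321.60 dollars

Each unit j contributes comes back to j as 3.7 × (j's share), so j prefers to contribute only if that share exceeds 1/3.7 = 0.2703; otherwise keeping the unit dominates.
Only Uma (8/27) clears that bar, contributing 48; the remaining 3 contribute 0. Total contributed: 48.
The bonus pool pays out 3.7 × 48 = 177.60 in total (split across the unequal shares, but the aggregate is all that matters for the group sum).
The 3 free-riders keep 48 each, adding 144. Group total = 144 + 177.60 = 321.60.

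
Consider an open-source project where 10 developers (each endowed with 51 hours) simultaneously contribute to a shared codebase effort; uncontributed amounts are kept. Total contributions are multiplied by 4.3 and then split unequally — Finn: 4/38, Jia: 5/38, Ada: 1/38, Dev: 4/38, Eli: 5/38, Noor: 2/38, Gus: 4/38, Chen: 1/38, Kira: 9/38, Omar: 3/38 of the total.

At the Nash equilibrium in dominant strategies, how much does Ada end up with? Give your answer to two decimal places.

56.77 hours

For player j, contributing a unit is worthwhile iff 4.3 × (j's share) ≥ 1, i.e. iff j's share is at least 0.2326.
Only Kira (9/38) clears that bar, contributing 51; the remaining 9 contribute 0. Total contributed: 51.
Ada keeps 51 and receives 4.3 × 51 × 1/38 = 5.77 from the shared codebase effort, for a payoff of 56.77.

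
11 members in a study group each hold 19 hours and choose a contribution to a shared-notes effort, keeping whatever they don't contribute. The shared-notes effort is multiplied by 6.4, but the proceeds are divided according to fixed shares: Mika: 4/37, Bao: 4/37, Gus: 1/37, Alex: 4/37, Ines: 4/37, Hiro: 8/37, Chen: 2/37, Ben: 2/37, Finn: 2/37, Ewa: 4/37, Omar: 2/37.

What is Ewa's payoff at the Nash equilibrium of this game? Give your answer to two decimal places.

32.15 hours

A player with share s gets back 6.4·s per unit contributed, so full contribution is dominant for anyone with s > 1/6.4 = 0.1563 and zero contribution is dominant for anyone below.
Hiro alone (share 8/37) is above the threshold, contributing 19; the remaining 10 contribute 0. Total contributed: 19.
Ewa keeps 19 and receives 6.4 × 19 × 4/37 = 13.15 from the shared-notes effort, for a payoff of 32.15.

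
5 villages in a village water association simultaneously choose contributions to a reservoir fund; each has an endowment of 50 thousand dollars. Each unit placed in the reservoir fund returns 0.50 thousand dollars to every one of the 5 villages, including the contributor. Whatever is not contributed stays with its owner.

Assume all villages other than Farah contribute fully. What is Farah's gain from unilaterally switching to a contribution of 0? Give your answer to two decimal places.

Switching from a contribution of 50 to 0 lets Farah keep an extra 50 thousand dollars, but lowers the reservoir fund by 50, which costs Farah their own share of that drop: 0.50 × 50 = 25.00.
Net gain = 50 − 25.00 = 25.00. The private return per contributed unit (0.50) is below 1, so free-riding is indeed the best response regardless of what the others do.

25.00 thousand dollars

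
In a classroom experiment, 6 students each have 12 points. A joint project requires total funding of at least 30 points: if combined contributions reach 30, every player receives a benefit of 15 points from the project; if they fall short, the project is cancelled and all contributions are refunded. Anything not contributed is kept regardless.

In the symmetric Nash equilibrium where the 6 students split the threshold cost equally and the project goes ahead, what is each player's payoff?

22 points

Equal share of the threshold: 30/6 = 5.
At this profile no one gains by cutting their contribution: any cut drops the total below 30, the project is cancelled, contributions are refunded, and the deviator ends with 12, which is less than 12 − 5 + 15 = 22. Contributing more than 5 just wastes the excess. So contributing exactly 5 is a best response.
Each player's payoff: 12 − 5 + 15 = 22.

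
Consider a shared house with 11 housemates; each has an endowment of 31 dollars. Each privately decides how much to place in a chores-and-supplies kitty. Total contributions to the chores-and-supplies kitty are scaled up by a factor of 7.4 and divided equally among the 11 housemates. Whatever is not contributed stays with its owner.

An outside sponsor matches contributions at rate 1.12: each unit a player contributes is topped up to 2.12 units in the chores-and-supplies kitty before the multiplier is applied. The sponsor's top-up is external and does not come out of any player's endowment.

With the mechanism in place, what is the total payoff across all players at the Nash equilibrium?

5349.61 dollars

Under the mechanism each unit contributed yields 7.4 × 2.12 / 11 = 1.4262 back to its contributor per unit of net cost, which exceeds 1, making full contribution the dominant choice for everyone.
At the Nash equilibrium everyone contributes 31. Group total payoff = 7.4 × 2.12 × 341 = 5349.61.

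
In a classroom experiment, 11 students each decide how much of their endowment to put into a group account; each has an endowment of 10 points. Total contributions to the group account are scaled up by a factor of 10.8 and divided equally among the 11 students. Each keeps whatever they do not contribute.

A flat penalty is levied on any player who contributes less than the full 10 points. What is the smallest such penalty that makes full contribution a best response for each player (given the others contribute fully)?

Given the others contribute fully, the best deviation is to contribute 0 (any partial contribution still incurs the fine and gives up units whose private return 0.9818 is below 1).
Deviating from 10 to 0 saves 10 points but forfeits the deviator's share of the drop in the group account: 10.8/11 × 10 = 9.82.
So the deviation gain is 10 − 9.82 = 0.18, and the fine must be at least 0.18 points to wipe it out.

0.18 points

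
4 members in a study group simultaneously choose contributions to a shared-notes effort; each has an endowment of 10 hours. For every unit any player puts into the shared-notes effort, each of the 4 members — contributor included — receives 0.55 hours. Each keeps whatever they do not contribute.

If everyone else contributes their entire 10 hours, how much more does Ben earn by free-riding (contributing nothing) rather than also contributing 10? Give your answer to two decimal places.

Switching from a contribution of 10 to 0 lets Ben keep an extra 10 hours, but lowers the shared-notes effort by 10, which costs Ben their own share of that drop: 0.55 × 10 = 5.50.
Net gain = 10 − 5.50 = 4.50. The private return per contributed unit (0.55) is below 1, so free-riding is indeed the best response regardless of what the others do.

4.50 hours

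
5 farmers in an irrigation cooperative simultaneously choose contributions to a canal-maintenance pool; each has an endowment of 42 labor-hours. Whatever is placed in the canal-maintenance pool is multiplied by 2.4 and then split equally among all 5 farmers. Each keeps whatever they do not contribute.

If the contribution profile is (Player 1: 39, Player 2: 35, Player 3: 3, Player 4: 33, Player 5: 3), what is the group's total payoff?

368.20 labor-hours

Total contributed: 39 + 35 + 3 + 33 + 3 = 113; total kept: 5 × 42 − 113 = 97.
The canal-maintenance pool pays out 2.4 × 113 = 271.20 in aggregate.
Group total = 97 + 271.20 = 368.20.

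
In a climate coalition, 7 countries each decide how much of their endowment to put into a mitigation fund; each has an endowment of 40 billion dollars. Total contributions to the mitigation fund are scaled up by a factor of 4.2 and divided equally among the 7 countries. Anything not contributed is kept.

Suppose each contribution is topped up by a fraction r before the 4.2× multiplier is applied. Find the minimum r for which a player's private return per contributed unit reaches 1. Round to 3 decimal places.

0.667

With matching at rate r, one contributed unit becomes (1 + r) in the mitigation fund and returns 4.2 × (1 + r) / 7 to the contributor.
Setting this equal to 1: 1 + r = 7/4.2 = 1.6667.
So the minimum matching rate is r = 1.6667 − 1 = 0.667.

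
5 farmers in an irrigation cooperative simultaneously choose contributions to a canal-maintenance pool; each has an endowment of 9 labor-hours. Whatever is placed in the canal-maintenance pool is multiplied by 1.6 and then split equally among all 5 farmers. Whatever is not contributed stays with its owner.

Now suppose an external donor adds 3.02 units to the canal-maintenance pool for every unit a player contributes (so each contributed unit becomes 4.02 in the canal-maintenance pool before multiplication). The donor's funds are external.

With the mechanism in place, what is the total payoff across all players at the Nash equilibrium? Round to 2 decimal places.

289.44 labor-hours

Under the mechanism each unit contributed yields 1.6 × 4.02 / 5 = 1.2864 back to its contributor per unit of net cost, which exceeds 1, making full contribution the dominant choice for everyone.
So the Nash equilibrium is full contribution by all 5; the group earns 1.6 × 4.02 × 45 = 289.44.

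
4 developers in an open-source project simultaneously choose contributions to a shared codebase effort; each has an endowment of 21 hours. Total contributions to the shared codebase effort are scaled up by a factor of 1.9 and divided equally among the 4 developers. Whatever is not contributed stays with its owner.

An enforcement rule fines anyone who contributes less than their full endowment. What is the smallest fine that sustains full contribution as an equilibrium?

11.03 hours

Given the others contribute fully, the best deviation is to contribute 0 (any partial contribution still incurs the fine and gives up units whose private return 0.4750 is below 1).
Deviating from 21 to 0 saves 21 hours but forfeits the deviator's share of the drop in the shared codebase effort: 1.9/4 × 21 = 9.97.
So the deviation gain is 21 − 9.97 = 11.03, and the fine must be at least 11.03 hours to wipe it out.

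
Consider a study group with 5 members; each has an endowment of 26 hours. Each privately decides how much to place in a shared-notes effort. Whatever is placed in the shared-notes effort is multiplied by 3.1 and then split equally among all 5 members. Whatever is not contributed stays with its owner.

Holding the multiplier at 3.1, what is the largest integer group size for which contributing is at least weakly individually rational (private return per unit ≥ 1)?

Private return per unit is 3.1/(group size), which is ≥ 1 whenever the group size is ≤ 3.1.
The largest such integer is 3.

3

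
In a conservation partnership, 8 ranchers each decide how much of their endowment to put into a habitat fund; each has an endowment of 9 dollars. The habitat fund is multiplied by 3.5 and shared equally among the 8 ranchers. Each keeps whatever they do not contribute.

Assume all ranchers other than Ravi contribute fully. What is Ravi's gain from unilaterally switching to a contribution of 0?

5.06 dollars

Switching from a contribution of 9 to 0 lets Ravi keep an extra 9 dollars, but lowers the habitat fund by 9, which costs Ravi their own share of that drop: 3.5/8 × 9 = 3.94.
Net gain = 9 − 3.94 = 5.06. The private return per contributed unit (0.4375) is below 1, so free-riding is indeed the best response regardless of what the others do.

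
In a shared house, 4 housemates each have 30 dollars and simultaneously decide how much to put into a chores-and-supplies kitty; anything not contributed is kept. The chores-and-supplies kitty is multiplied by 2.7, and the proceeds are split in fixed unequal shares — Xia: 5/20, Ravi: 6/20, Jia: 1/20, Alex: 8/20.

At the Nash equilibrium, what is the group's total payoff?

171.00 dollars

A player with share s gets back 2.7·s per unit contributed, so full contribution is dominant for anyone with s > 1/2.7 = 0.3704 and zero contribution is dominant for anyone below.
Alex alone (share 8/20) is above the threshold, contributing 30; the remaining 3 contribute 0. Total contributed: 30.
The chores-and-supplies kitty pays out 2.7 × 30 = 81.00 in total (split across the unequal shares, but the aggregate is all that matters for the group sum).
The 3 free-riders keep 30 each, adding 90. Group total = 90 + 81.00 = 171.00.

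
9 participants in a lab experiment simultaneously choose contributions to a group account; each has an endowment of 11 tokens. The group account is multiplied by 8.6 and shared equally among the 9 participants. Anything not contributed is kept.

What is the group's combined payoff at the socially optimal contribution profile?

Each contributed unit returns 8.600 to the group as a whole (0.9556 to each of 9 players), which exceeds 1, so the social optimum is full contribution: group total = 8.600 × 99 = 851.40.

851.40 tokens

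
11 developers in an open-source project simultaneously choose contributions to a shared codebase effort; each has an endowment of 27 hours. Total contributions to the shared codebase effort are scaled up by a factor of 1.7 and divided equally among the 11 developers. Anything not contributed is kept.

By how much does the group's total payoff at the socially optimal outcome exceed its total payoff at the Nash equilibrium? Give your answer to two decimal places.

Each contributed unit returns 1.7/11 = 0.1545 to its contributor — below 1 — so contributing 0 is dominant for every player. At the Nash equilibrium everyone keeps their 27, and the group total is 11 × 27 = 297.
Each contributed unit returns 1.700 to the group as a whole (0.1545 to each of 11 players), which exceeds 1, so the social optimum is full contribution: group total = 1.700 × 297 = 504.90.
Efficiency loss = 504.90 − 297 = 207.90.

207.90 hours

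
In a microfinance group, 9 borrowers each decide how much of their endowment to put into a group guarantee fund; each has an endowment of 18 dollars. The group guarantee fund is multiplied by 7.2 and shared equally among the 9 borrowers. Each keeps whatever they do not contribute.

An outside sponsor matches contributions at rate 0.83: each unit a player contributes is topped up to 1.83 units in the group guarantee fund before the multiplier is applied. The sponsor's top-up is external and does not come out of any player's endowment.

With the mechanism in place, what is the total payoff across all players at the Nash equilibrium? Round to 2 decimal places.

2134.51 dollars

The effective private return per unit is now 7.2 × 1.83 / 9 = 1.4640 > 1, so every player's dominant strategy flips to full contribution.
At the Nash equilibrium everyone contributes 18. Group total payoff = 7.2 × 1.83 × 162 = 2134.51.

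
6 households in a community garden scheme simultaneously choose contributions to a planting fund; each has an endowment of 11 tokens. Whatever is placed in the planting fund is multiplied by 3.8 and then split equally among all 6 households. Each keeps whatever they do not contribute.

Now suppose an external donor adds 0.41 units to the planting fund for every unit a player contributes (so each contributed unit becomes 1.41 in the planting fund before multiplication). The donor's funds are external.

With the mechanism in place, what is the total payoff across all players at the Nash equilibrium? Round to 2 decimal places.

Even with the mechanism, each unit contributed returns only 3.8 × 1.41 / 6 = 0.8930 per unit of net cost, so contributing nothing is still dominant.
Everyone keeps their endowment and the group total is 6 × 11 = 66.

66.00 tokens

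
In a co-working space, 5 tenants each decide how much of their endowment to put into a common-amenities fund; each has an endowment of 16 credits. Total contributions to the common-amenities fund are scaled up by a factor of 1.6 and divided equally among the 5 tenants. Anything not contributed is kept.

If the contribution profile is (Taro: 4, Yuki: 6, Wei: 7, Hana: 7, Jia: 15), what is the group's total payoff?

103.40 credits

Total contributed: 4 + 6 + 7 + 7 + 15 = 39; total kept: 5 × 16 − 39 = 41.
The common-amenities fund pays out 1.6 × 39 = 62.40 in aggregate.
Group total = 41 + 62.40 = 103.40.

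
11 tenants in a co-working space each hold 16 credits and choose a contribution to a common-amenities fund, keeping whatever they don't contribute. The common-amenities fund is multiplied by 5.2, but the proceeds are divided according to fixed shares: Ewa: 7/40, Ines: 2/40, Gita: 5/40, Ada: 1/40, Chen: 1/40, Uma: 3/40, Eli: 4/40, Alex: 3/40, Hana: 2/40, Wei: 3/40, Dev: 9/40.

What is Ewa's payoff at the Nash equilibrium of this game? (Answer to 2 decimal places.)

30.56 credits

For player j, contributing a unit is worthwhile iff 5.2 × (j's share) ≥ 1, i.e. iff j's share is at least 0.1923.
Only Dev (9/40) clears that bar, contributing 16; the remaining 10 contribute 0. Total contributed: 16.
Ewa keeps 16 and receives 5.2 × 16 × 7/40 = 14.56 from the common-amenities fund, for a payoff of 30.56.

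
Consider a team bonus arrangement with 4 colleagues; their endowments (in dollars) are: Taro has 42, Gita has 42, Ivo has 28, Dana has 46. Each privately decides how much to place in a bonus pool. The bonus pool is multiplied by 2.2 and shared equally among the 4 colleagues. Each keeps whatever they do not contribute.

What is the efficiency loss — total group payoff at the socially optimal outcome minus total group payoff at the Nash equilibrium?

The private return per contributed unit is 2.2/4 = 0.5500 < 1 for every player regardless of endowment, so the Nash equilibrium is zero contribution and the group total is Σ E_j = 42 + 42 + 28 + 46 = 158.
Each contributed unit returns 2.200 to the group, so the social optimum is full contribution by everyone: group total = 2.200 × 158 = 347.60.
Efficiency loss = (2.200 − 1) × 158 = 189.60.

189.60 dollars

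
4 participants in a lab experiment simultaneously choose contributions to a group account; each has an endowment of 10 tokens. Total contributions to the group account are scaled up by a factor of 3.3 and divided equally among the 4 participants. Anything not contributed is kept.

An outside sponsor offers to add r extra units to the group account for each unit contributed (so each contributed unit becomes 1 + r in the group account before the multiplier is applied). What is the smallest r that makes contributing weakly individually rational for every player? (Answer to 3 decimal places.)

With matching at rate r, one contributed unit becomes (1 + r) in the group account and returns 3.3 × (1 + r) / 4 to the contributor.
Setting this equal to 1: 1 + r = 4/3.3 = 1.2121.
So the minimum matching rate is r = 1.2121 − 1 = 0.212.

0.212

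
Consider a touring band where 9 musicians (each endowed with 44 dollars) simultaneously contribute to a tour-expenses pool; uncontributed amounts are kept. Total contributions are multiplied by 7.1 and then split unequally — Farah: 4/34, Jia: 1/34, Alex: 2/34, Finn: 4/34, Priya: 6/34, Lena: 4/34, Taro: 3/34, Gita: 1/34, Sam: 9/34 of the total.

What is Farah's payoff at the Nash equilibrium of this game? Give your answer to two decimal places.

For player j, contributing a unit is worthwhile iff 7.1 × (j's share) ≥ 1, i.e. iff j's share is at least 0.1408.
The shares above 0.1408 belong to Priya and Sam, contributing 44 each; the remaining 7 contribute 0. Total contributed: 88.
Farah keeps 44 and receives 7.1 × 88 × 4/34 = 73.51 from the tour-expenses pool, for a payoff of 117.51.

117.51 dollars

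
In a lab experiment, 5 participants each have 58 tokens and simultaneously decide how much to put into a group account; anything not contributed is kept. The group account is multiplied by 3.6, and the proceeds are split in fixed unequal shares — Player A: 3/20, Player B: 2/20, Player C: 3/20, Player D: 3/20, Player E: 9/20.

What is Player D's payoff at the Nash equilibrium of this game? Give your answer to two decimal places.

89.32 tokens

Player j's private return per contributed unit is 3.6 × (j's share). Contributing is weakly dominant for j when that share is at least 1/3.6 = 0.2778, and contributing 0 is dominant otherwise.
Only Player E (9/20) clears that bar, contributing 58; the remaining 4 contribute 0. Total contributed: 58.
Player D keeps 58 and receives 3.6 × 58 × 3/20 = 31.32 from the group account, for a payoff of 89.32.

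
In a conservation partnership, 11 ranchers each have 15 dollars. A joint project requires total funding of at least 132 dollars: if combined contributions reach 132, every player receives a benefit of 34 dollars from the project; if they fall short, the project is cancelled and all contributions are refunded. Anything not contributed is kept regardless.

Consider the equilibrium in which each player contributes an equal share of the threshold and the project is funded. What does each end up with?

Equal share of the threshold: 132/11 = 12.
At this profile no one gains by cutting their contribution: any cut drops the total below 132, the project is cancelled, contributions are refunded, and the deviator ends with 15, which is less than 15 − 12 + 34 = 37. Contributing more than 12 just wastes the excess. So contributing exactly 12 is a best response.
Each player's payoff: 15 − 12 + 34 = 37.

37 dollars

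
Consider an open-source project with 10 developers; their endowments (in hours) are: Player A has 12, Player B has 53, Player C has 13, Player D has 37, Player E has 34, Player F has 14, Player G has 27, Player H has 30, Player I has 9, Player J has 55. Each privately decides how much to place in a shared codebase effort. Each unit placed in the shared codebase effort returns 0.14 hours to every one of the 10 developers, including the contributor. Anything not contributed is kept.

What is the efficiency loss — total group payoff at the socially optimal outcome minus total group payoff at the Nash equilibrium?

The private return per contributed unit is 0.14 < 1 for everyone, so the Nash equilibrium is zero contribution and the group total is Σ E_j = 12 + 53 + 13 + 37 + 34 + 14 + 27 + 30 + 9 + 55 = 284.
Each contributed unit returns 1.400 to the group, so the social optimum is full contribution by everyone: group total = 1.400 × 284 = 397.60.
Efficiency loss = (1.400 − 1) × 284 = 113.60.

113.60 hours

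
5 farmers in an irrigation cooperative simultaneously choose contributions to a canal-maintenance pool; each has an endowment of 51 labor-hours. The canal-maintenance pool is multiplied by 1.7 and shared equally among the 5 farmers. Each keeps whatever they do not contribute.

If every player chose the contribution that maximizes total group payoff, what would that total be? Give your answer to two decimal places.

Each contributed unit returns 1.700 to the group as a whole (0.3400 to each of 5 players), which exceeds 1, so the social optimum is full contribution: group total = 1.700 × 255 = 433.50.

433.50 labor-hours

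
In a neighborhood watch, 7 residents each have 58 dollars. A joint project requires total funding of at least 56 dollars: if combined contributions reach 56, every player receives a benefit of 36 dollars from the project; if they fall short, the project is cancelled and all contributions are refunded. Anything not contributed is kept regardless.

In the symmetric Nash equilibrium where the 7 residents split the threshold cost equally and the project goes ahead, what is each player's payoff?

Equal share of the threshold: 56/7 = 8.
At this profile no one gains by cutting their contribution: any cut drops the total below 56, the project is cancelled, contributions are refunded, and the deviator ends with 58, which is less than 58 − 8 + 36 = 86. Contributing more than 8 just wastes the excess. So contributing exactly 8 is a best response.
Each player's payoff: 58 − 8 + 36 = 86.

86 dollars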